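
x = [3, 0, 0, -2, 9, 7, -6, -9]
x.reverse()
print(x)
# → [-9, -6, 7, 9, -2, 0, 0, 3]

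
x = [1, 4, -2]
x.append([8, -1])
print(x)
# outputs [1, 4, -2, [8, -1]]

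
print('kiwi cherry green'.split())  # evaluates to ['kiwi', 'cherry', 'green']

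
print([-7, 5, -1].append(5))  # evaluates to None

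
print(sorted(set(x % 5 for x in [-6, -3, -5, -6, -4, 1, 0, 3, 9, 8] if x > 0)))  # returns [1, 3, 4]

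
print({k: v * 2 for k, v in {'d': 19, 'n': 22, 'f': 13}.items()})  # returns {'d': 38, 'n': 44, 'f': 26}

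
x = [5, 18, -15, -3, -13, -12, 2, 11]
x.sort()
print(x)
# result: [-15, -13, -12, -3, 2, 5, 11, 18]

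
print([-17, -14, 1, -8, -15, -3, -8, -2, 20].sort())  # None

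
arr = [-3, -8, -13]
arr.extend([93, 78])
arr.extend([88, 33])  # [-3, -8, -13, 93, 78, 88, 33]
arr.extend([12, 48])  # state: [-3, -8, -13, 93, 78, 88, 33, 12, 48]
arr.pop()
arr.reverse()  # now [12, 33, 88, 78, 93, -13, -8, -3]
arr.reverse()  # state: [-3, -8, -13, 93, 78, 88, 33, 12]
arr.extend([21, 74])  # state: [-3, -8, -13, 93, 78, 88, 33, 12, 21, 74]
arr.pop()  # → 74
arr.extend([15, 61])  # [-3, -8, -13, 93, 78, 88, 33, 12, 21, 15, 61]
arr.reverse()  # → [61, 15, 21, 12, 33, 88, 78, 93, -13, -8, -3]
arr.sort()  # [-13, -8, -3, 12, 15, 21, 33, 61, 78, 88, 93]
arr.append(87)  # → [-13, -8, -3, 12, 15, 21, 33, 61, 78, 88, 93, 87]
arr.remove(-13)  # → [-8, -3, 12, 15, 21, 33, 61, 78, 88, 93, 87]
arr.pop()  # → 87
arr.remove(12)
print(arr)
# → [-8, -3, 15, 21, 33, 61, 78, 88, 93]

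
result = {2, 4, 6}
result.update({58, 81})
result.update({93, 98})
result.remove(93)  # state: {2, 4, 6, 58, 81, 98}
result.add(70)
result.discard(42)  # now {2, 4, 6, 58, 70, 81, 98}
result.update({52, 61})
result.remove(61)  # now {2, 4, 6, 52, 58, 70, 81, 98}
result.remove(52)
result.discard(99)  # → {2, 4, 6, 58, 70, 81, 98}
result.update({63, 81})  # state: {2, 4, 6, 58, 63, 70, 81, 98}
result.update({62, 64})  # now {2, 4, 6, 58, 62, 63, 64, 70, 81, 98}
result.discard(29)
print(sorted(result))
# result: [2, 4, 6, 58, 62, 63, 64, 70, 81, 98]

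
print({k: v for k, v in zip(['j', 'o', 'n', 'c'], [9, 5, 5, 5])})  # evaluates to {'j': 9, 'o': 5, 'n': 5, 'c': 5}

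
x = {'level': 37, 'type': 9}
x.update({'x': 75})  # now {'level': 37, 'type': 9, 'x': 75}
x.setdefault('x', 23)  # 75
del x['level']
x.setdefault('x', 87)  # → 75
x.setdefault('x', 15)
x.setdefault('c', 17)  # 17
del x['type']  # {'x': 75, 'c': 17}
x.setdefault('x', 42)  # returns 75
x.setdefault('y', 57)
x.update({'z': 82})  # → {'x': 75, 'c': 17, 'y': 57, 'z': 82}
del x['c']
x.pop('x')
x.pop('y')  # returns 57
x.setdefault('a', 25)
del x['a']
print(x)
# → {'z': 82}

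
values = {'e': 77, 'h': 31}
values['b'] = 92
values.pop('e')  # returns 77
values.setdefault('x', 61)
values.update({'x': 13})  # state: {'h': 31, 'b': 92, 'x': 13}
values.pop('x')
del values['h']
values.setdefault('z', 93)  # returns 93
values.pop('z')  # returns 93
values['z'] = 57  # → {'b': 92, 'z': 57}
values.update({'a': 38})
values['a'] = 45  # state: {'b': 92, 'z': 57, 'a': 45}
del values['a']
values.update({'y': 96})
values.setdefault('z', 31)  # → 57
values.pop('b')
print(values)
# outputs {'z': 57, 'y': 96}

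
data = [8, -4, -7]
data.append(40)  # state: [8, -4, -7, 40]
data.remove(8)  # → [-4, -7, 40]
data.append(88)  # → [-4, -7, 40, 88]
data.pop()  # 88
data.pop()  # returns 40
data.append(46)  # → [-4, -7, 46]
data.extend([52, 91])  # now [-4, -7, 46, 52, 91]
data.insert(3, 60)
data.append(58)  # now [-4, -7, 46, 60, 52, 91, 58]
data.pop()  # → 58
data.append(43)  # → [-4, -7, 46, 60, 52, 91, 43]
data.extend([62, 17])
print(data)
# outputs [-4, -7, 46, 60, 52, 91, 43, 62, 17]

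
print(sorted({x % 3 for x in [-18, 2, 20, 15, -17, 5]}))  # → [0, 1, 2]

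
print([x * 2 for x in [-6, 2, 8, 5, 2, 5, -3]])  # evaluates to [-12, 4, 16, 10, 4, 10, -6]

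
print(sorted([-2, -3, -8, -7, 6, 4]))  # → [-8, -7, -3, -2, 4, 6]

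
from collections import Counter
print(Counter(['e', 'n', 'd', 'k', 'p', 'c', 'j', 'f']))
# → Counter({'e': 1, 'n': 1, 'd': 1, 'k': 1, 'p': 1, 'c': 1, 'j': 1, 'f': 1})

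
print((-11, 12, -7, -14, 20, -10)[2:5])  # (-7, -14, 20)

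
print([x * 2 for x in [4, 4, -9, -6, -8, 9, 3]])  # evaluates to [8, 8, -18, -12, -16, 18, 6]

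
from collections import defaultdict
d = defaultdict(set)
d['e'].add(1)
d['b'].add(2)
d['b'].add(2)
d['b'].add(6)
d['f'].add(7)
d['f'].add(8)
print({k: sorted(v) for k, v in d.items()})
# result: {'e': [1], 'b': [2, 6], 'f': [7, 8]}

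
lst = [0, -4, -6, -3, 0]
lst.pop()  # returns 0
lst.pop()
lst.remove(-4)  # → [0, -6]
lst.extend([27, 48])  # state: [0, -6, 27, 48]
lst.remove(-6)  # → [0, 27, 48]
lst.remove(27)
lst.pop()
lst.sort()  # [0]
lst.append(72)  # [0, 72]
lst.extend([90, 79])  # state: [0, 72, 90, 79]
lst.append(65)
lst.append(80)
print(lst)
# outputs [0, 72, 90, 79, 65, 80]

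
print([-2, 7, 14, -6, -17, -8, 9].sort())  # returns None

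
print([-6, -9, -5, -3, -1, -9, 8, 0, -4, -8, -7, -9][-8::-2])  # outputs [-1, -5, -6]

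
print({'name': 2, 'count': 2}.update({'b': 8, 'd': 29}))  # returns None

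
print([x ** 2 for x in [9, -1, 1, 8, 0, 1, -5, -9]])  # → [81, 1, 1, 64, 0, 1, 25, 81]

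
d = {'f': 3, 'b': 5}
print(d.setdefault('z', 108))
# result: 108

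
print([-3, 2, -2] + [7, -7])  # [-3, 2, -2, 7, -7]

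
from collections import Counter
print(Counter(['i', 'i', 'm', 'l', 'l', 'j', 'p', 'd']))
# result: Counter({'i': 2, 'l': 2, 'm': 1, 'j': 1, 'p': 1, 'd': 1})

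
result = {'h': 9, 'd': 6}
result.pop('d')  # 6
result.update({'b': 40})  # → {'h': 9, 'b': 40}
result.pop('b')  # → 40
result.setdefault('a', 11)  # 11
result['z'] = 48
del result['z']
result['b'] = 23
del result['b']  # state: {'h': 9, 'a': 11}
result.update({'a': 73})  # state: {'h': 9, 'a': 73}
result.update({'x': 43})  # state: {'h': 9, 'a': 73, 'x': 43}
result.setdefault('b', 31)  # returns 31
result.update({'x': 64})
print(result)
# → {'h': 9, 'a': 73, 'x': 64, 'b': 31}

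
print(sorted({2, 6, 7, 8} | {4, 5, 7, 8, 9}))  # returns [2, 4, 5, 6, 7, 8, 9]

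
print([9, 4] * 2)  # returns [9, 4, 9, 4]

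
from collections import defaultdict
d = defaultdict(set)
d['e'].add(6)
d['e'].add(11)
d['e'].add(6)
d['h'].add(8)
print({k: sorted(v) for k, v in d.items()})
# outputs {'e': [6, 11], 'h': [8]}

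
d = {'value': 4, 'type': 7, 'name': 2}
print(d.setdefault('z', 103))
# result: 103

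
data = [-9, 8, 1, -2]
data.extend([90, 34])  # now [-9, 8, 1, -2, 90, 34]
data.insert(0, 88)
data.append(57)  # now [88, -9, 8, 1, -2, 90, 34, 57]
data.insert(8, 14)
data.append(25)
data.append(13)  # [88, -9, 8, 1, -2, 90, 34, 57, 14, 25, 13]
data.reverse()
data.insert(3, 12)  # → [13, 25, 14, 12, 57, 34, 90, -2, 1, 8, -9, 88]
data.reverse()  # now [88, -9, 8, 1, -2, 90, 34, 57, 12, 14, 25, 13]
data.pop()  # 13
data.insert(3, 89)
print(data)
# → [88, -9, 8, 89, 1, -2, 90, 34, 57, 12, 14, 25]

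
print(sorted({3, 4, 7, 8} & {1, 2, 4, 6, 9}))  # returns [4]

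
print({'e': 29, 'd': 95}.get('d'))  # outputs 95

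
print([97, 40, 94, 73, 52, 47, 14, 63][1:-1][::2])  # [40, 73, 47]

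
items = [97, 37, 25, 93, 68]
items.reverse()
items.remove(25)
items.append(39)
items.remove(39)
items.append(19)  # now [68, 93, 37, 97, 19]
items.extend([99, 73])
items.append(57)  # [68, 93, 37, 97, 19, 99, 73, 57]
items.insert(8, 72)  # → [68, 93, 37, 97, 19, 99, 73, 57, 72]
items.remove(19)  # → [68, 93, 37, 97, 99, 73, 57, 72]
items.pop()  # 72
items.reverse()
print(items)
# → [57, 73, 99, 97, 37, 93, 68]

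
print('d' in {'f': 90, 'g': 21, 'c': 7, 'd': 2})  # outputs True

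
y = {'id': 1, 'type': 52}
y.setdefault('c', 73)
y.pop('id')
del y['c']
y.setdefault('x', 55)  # 55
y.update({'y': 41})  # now {'type': 52, 'x': 55, 'y': 41}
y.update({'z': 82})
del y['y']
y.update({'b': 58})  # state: {'type': 52, 'x': 55, 'z': 82, 'b': 58}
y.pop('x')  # 55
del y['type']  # {'z': 82, 'b': 58}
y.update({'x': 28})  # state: {'z': 82, 'b': 58, 'x': 28}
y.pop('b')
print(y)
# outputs {'z': 82, 'x': 28}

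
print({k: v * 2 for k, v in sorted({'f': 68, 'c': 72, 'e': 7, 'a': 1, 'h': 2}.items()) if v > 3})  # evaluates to {'c': 144, 'e': 14, 'f': 136}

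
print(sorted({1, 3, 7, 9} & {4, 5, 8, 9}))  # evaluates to [9]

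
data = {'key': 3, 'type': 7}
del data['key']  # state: {'type': 7}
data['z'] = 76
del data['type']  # {'z': 76}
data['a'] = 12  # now {'z': 76, 'a': 12}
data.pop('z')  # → 76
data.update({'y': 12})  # {'a': 12, 'y': 12}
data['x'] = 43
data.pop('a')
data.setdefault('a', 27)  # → 27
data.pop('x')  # 43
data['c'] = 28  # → {'y': 12, 'a': 27, 'c': 28}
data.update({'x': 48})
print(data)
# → {'y': 12, 'a': 27, 'c': 28, 'x': 48}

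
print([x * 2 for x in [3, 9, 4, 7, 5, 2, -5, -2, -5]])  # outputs [6, 18, 8, 14, 10, 4, -10, -4, -10]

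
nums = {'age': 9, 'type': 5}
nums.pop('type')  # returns 5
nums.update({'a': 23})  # {'age': 9, 'a': 23}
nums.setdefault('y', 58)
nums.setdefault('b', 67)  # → 67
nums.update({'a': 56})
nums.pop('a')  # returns 56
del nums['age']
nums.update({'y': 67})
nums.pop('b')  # 67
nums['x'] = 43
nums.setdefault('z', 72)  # 72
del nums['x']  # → {'y': 67, 'z': 72}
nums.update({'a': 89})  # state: {'y': 67, 'z': 72, 'a': 89}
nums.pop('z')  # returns 72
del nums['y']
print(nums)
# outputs {'a': 89}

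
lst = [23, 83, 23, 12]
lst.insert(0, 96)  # [96, 23, 83, 23, 12]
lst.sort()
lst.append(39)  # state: [12, 23, 23, 83, 96, 39]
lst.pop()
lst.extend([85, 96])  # [12, 23, 23, 83, 96, 85, 96]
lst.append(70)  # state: [12, 23, 23, 83, 96, 85, 96, 70]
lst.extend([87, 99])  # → [12, 23, 23, 83, 96, 85, 96, 70, 87, 99]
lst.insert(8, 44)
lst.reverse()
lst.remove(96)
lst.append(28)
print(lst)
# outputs [99, 87, 44, 70, 85, 96, 83, 23, 23, 12, 28]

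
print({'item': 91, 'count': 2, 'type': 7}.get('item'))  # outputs 91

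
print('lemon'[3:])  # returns on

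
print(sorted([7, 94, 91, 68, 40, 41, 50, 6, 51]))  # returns [6, 7, 40, 41, 50, 51, 68, 91, 94]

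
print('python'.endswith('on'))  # True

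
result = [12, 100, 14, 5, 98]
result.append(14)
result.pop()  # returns 14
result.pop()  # 98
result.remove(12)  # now [100, 14, 5]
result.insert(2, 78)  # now [100, 14, 78, 5]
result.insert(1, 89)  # [100, 89, 14, 78, 5]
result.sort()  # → [5, 14, 78, 89, 100]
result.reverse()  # [100, 89, 78, 14, 5]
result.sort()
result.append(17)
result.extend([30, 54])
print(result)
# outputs [5, 14, 78, 89, 100, 17, 30, 54]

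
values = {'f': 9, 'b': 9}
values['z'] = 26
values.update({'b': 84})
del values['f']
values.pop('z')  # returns 26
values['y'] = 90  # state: {'b': 84, 'y': 90}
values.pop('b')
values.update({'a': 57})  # {'y': 90, 'a': 57}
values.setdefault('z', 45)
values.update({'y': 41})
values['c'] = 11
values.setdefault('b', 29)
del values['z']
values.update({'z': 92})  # {'y': 41, 'a': 57, 'c': 11, 'b': 29, 'z': 92}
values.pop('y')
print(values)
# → {'a': 57, 'c': 11, 'b': 29, 'z': 92}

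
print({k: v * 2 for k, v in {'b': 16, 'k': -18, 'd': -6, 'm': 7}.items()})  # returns {'b': 32, 'k': -36, 'd': -12, 'm': 14}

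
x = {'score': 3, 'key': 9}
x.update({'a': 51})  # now {'score': 3, 'key': 9, 'a': 51}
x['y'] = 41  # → {'score': 3, 'key': 9, 'a': 51, 'y': 41}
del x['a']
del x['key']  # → {'score': 3, 'y': 41}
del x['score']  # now {'y': 41}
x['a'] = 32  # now {'y': 41, 'a': 32}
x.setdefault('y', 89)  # 41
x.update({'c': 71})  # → {'y': 41, 'a': 32, 'c': 71}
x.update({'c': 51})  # {'y': 41, 'a': 32, 'c': 51}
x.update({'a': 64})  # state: {'y': 41, 'a': 64, 'c': 51}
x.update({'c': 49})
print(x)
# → {'y': 41, 'a': 64, 'c': 49}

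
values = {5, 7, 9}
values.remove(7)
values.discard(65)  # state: {5, 9}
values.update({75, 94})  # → {5, 9, 75, 94}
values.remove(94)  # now {5, 9, 75}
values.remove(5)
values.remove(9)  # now {75}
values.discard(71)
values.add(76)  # {75, 76}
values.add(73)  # {73, 75, 76}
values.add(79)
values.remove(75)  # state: {73, 76, 79}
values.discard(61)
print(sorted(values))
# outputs [73, 76, 79]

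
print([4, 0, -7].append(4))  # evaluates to None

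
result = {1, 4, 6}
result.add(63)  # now {1, 4, 6, 63}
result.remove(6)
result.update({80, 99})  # {1, 4, 63, 80, 99}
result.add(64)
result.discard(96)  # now {1, 4, 63, 64, 80, 99}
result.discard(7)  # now {1, 4, 63, 64, 80, 99}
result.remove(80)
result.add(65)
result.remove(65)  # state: {1, 4, 63, 64, 99}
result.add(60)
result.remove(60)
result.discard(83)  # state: {1, 4, 63, 64, 99}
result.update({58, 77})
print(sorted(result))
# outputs [1, 4, 58, 63, 64, 77, 99]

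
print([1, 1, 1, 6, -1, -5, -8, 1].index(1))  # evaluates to 0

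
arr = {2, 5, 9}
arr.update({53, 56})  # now {2, 5, 9, 53, 56}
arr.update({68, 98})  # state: {2, 5, 9, 53, 56, 68, 98}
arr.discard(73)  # {2, 5, 9, 53, 56, 68, 98}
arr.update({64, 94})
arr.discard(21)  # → {2, 5, 9, 53, 56, 64, 68, 94, 98}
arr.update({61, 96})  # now {2, 5, 9, 53, 56, 61, 64, 68, 94, 96, 98}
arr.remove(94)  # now {2, 5, 9, 53, 56, 61, 64, 68, 96, 98}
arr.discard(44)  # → {2, 5, 9, 53, 56, 61, 64, 68, 96, 98}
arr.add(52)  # {2, 5, 9, 52, 53, 56, 61, 64, 68, 96, 98}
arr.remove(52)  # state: {2, 5, 9, 53, 56, 61, 64, 68, 96, 98}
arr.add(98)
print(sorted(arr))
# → [2, 5, 9, 53, 56, 61, 64, 68, 96, 98]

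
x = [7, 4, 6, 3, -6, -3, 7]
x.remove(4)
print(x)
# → [7, 6, 3, -6, -3, 7]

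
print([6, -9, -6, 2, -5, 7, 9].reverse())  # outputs None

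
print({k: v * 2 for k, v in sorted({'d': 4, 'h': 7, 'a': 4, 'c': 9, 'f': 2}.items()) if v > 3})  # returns {'a': 8, 'c': 18, 'd': 8, 'h': 14}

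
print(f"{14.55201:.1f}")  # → 14.6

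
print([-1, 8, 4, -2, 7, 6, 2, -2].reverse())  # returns None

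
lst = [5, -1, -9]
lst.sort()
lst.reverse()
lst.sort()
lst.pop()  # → 5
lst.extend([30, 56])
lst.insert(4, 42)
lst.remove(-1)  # [-9, 30, 56, 42]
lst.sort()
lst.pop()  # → 56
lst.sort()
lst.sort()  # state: [-9, 30, 42]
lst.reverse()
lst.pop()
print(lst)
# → [42, 30]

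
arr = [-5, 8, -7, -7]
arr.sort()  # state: [-7, -7, -5, 8]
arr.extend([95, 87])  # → [-7, -7, -5, 8, 95, 87]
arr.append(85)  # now [-7, -7, -5, 8, 95, 87, 85]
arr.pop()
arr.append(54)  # [-7, -7, -5, 8, 95, 87, 54]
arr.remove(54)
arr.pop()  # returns 87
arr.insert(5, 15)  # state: [-7, -7, -5, 8, 95, 15]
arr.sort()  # [-7, -7, -5, 8, 15, 95]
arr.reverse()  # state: [95, 15, 8, -5, -7, -7]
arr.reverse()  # [-7, -7, -5, 8, 15, 95]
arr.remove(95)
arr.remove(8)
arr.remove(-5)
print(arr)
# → [-7, -7, 15]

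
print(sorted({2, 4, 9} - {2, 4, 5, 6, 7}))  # [9]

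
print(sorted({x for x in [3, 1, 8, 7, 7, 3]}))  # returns [1, 3, 7, 8]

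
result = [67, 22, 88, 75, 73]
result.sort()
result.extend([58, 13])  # [22, 67, 73, 75, 88, 58, 13]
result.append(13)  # [22, 67, 73, 75, 88, 58, 13, 13]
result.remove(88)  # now [22, 67, 73, 75, 58, 13, 13]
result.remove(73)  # [22, 67, 75, 58, 13, 13]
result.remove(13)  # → [22, 67, 75, 58, 13]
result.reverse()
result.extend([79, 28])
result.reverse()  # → [28, 79, 22, 67, 75, 58, 13]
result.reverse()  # [13, 58, 75, 67, 22, 79, 28]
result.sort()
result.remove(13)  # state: [22, 28, 58, 67, 75, 79]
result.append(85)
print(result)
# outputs [22, 28, 58, 67, 75, 79, 85]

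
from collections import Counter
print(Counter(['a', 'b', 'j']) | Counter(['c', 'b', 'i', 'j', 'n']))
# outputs Counter({'a': 1, 'b': 1, 'j': 1, 'c': 1, 'i': 1, 'n': 1})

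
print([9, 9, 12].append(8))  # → None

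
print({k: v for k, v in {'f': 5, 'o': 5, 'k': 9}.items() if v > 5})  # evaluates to {'k': 9}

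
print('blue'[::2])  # bu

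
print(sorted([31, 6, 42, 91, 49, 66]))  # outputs [6, 31, 42, 49, 66, 91]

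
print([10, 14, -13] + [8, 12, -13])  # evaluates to [10, 14, -13, 8, 12, -13]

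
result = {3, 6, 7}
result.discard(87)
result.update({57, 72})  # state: {3, 6, 7, 57, 72}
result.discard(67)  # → {3, 6, 7, 57, 72}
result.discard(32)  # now {3, 6, 7, 57, 72}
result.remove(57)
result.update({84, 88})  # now {3, 6, 7, 72, 84, 88}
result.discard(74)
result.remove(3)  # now {6, 7, 72, 84, 88}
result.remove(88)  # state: {6, 7, 72, 84}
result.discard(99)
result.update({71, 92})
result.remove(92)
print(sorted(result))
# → [6, 7, 71, 72, 84]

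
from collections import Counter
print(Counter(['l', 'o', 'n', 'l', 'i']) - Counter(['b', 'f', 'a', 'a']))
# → Counter({'l': 2, 'o': 1, 'n': 1, 'i': 1})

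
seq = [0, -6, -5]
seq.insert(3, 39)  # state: [0, -6, -5, 39]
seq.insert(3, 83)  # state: [0, -6, -5, 83, 39]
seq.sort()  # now [-6, -5, 0, 39, 83]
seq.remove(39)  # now [-6, -5, 0, 83]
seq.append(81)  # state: [-6, -5, 0, 83, 81]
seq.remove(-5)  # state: [-6, 0, 83, 81]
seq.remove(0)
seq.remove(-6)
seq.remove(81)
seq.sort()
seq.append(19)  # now [83, 19]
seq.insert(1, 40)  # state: [83, 40, 19]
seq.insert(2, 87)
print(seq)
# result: [83, 40, 87, 19]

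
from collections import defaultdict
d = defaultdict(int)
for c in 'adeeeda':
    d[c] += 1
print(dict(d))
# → {'a': 2, 'd': 2, 'e': 3}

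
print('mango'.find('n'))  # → 2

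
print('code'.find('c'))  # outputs 0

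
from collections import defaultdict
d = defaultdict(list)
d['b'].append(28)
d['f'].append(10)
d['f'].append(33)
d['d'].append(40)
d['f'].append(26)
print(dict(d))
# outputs {'b': [28], 'f': [10, 33, 26], 'd': [40]}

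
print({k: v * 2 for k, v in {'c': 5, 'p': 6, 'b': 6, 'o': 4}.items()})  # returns {'c': 10, 'p': 12, 'b': 12, 'o': 8}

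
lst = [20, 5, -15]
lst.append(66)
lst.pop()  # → 66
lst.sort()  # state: [-15, 5, 20]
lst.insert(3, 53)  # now [-15, 5, 20, 53]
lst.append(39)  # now [-15, 5, 20, 53, 39]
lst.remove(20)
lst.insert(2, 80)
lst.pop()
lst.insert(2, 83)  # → [-15, 5, 83, 80, 53]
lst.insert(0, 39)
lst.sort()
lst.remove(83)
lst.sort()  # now [-15, 5, 39, 53, 80]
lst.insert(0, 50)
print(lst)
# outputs [50, -15, 5, 39, 53, 80]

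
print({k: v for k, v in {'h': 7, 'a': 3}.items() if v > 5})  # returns {'h': 7}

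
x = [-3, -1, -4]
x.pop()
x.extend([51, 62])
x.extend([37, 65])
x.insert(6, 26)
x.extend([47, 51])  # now [-3, -1, 51, 62, 37, 65, 26, 47, 51]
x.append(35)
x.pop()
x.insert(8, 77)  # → [-3, -1, 51, 62, 37, 65, 26, 47, 77, 51]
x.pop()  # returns 51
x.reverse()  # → [77, 47, 26, 65, 37, 62, 51, -1, -3]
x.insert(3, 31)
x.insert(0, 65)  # [65, 77, 47, 26, 31, 65, 37, 62, 51, -1, -3]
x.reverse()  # [-3, -1, 51, 62, 37, 65, 31, 26, 47, 77, 65]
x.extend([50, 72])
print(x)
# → [-3, -1, 51, 62, 37, 65, 31, 26, 47, 77, 65, 50, 72]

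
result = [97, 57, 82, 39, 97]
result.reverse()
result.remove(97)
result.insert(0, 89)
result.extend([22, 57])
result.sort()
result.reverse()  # [97, 89, 82, 57, 57, 39, 22]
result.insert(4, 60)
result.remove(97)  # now [89, 82, 57, 60, 57, 39, 22]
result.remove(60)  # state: [89, 82, 57, 57, 39, 22]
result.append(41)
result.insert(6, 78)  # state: [89, 82, 57, 57, 39, 22, 78, 41]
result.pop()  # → 41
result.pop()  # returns 78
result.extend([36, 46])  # [89, 82, 57, 57, 39, 22, 36, 46]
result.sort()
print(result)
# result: [22, 36, 39, 46, 57, 57, 82, 89]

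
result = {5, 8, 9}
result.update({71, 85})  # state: {5, 8, 9, 71, 85}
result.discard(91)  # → {5, 8, 9, 71, 85}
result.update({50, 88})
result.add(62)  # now {5, 8, 9, 50, 62, 71, 85, 88}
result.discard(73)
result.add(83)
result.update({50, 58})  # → {5, 8, 9, 50, 58, 62, 71, 83, 85, 88}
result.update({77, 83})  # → {5, 8, 9, 50, 58, 62, 71, 77, 83, 85, 88}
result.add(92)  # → {5, 8, 9, 50, 58, 62, 71, 77, 83, 85, 88, 92}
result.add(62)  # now {5, 8, 9, 50, 58, 62, 71, 77, 83, 85, 88, 92}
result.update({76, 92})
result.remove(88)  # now {5, 8, 9, 50, 58, 62, 71, 76, 77, 83, 85, 92}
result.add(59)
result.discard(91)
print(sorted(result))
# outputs [5, 8, 9, 50, 58, 59, 62, 71, 76, 77, 83, 85, 92]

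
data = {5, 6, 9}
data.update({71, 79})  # {5, 6, 9, 71, 79}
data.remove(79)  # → {5, 6, 9, 71}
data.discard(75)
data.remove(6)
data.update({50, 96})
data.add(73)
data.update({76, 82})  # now {5, 9, 50, 71, 73, 76, 82, 96}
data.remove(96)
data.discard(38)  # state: {5, 9, 50, 71, 73, 76, 82}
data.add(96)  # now {5, 9, 50, 71, 73, 76, 82, 96}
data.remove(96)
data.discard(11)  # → {5, 9, 50, 71, 73, 76, 82}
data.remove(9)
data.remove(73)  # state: {5, 50, 71, 76, 82}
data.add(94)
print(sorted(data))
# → [5, 50, 71, 76, 82, 94]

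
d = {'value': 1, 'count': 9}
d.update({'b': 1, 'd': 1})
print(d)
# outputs {'value': 1, 'count': 9, 'b': 1, 'd': 1}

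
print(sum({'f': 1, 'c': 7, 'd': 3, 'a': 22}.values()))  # 33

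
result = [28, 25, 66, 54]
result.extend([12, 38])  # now [28, 25, 66, 54, 12, 38]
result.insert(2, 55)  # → [28, 25, 55, 66, 54, 12, 38]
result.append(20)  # [28, 25, 55, 66, 54, 12, 38, 20]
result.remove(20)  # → [28, 25, 55, 66, 54, 12, 38]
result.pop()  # 38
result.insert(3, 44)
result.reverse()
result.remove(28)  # [12, 54, 66, 44, 55, 25]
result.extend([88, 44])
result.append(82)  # [12, 54, 66, 44, 55, 25, 88, 44, 82]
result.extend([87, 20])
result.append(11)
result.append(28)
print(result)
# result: [12, 54, 66, 44, 55, 25, 88, 44, 82, 87, 20, 11, 28]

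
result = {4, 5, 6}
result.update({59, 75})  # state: {4, 5, 6, 59, 75}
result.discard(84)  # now {4, 5, 6, 59, 75}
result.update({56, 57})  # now {4, 5, 6, 56, 57, 59, 75}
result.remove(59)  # {4, 5, 6, 56, 57, 75}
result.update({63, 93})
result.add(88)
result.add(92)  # {4, 5, 6, 56, 57, 63, 75, 88, 92, 93}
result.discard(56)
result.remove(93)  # {4, 5, 6, 57, 63, 75, 88, 92}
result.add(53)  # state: {4, 5, 6, 53, 57, 63, 75, 88, 92}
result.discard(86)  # {4, 5, 6, 53, 57, 63, 75, 88, 92}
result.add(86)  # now {4, 5, 6, 53, 57, 63, 75, 86, 88, 92}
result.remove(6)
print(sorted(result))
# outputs [4, 5, 53, 57, 63, 75, 86, 88, 92]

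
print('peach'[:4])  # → peac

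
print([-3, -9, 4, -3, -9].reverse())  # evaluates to None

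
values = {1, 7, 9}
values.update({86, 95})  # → {1, 7, 9, 86, 95}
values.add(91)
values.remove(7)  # {1, 9, 86, 91, 95}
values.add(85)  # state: {1, 9, 85, 86, 91, 95}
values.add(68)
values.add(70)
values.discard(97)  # {1, 9, 68, 70, 85, 86, 91, 95}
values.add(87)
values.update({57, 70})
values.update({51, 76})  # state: {1, 9, 51, 57, 68, 70, 76, 85, 86, 87, 91, 95}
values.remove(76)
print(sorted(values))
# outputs [1, 9, 51, 57, 68, 70, 85, 86, 87, 91, 95]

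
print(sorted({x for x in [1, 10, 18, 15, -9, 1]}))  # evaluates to [-9, 1, 10, 15, 18]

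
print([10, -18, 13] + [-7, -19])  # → [10, -18, 13, -7, -19]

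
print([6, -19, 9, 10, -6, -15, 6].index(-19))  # 1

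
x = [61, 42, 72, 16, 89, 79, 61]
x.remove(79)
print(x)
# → [61, 42, 72, 16, 89, 61]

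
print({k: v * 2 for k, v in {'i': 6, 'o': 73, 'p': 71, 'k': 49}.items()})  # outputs {'i': 12, 'o': 146, 'p': 142, 'k': 98}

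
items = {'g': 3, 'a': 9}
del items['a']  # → {'g': 3}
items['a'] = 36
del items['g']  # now {'a': 36}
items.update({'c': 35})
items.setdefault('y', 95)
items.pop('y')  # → 95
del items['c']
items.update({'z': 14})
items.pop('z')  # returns 14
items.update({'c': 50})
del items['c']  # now {'a': 36}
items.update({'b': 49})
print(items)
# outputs {'a': 36, 'b': 49}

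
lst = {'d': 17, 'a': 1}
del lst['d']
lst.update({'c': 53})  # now {'a': 1, 'c': 53}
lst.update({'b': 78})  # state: {'a': 1, 'c': 53, 'b': 78}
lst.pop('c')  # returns 53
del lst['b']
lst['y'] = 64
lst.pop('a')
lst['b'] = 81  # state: {'y': 64, 'b': 81}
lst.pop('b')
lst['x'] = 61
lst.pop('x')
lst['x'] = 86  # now {'y': 64, 'x': 86}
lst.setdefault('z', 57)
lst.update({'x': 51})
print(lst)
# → {'y': 64, 'x': 51, 'z': 57}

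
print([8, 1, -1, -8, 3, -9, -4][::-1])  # [-4, -9, 3, -8, -1, 1, 8]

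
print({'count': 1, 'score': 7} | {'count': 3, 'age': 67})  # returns {'count': 3, 'score': 7, 'age': 67}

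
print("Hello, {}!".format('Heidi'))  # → Hello, Heidi!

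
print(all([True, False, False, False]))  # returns False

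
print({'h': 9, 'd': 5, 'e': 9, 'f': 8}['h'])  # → 9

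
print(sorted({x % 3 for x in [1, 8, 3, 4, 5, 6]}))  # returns [0, 1, 2]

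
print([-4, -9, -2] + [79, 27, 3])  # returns [-4, -9, -2, 79, 27, 3]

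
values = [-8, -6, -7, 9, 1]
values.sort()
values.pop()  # 9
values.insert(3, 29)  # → [-8, -7, -6, 29, 1]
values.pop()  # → 1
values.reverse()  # [29, -6, -7, -8]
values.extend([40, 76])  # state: [29, -6, -7, -8, 40, 76]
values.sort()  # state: [-8, -7, -6, 29, 40, 76]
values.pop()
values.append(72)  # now [-8, -7, -6, 29, 40, 72]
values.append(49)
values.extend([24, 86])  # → [-8, -7, -6, 29, 40, 72, 49, 24, 86]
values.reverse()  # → [86, 24, 49, 72, 40, 29, -6, -7, -8]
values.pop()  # -8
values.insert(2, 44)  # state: [86, 24, 44, 49, 72, 40, 29, -6, -7]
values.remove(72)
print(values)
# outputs [86, 24, 44, 49, 40, 29, -6, -7]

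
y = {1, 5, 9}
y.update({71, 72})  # {1, 5, 9, 71, 72}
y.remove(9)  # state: {1, 5, 71, 72}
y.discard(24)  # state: {1, 5, 71, 72}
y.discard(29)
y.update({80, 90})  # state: {1, 5, 71, 72, 80, 90}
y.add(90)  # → {1, 5, 71, 72, 80, 90}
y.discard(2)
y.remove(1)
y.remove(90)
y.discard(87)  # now {5, 71, 72, 80}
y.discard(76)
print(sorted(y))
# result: [5, 71, 72, 80]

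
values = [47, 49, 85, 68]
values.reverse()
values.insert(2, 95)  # [68, 85, 95, 49, 47]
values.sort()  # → [47, 49, 68, 85, 95]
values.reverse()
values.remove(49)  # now [95, 85, 68, 47]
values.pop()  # 47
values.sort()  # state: [68, 85, 95]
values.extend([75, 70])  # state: [68, 85, 95, 75, 70]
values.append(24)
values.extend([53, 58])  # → [68, 85, 95, 75, 70, 24, 53, 58]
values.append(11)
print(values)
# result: [68, 85, 95, 75, 70, 24, 53, 58, 11]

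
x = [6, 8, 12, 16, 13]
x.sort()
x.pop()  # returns 16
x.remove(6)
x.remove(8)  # [12, 13]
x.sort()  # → [12, 13]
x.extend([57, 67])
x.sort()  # [12, 13, 57, 67]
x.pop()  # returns 67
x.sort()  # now [12, 13, 57]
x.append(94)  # [12, 13, 57, 94]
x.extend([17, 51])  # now [12, 13, 57, 94, 17, 51]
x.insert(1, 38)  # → [12, 38, 13, 57, 94, 17, 51]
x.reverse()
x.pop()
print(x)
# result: [51, 17, 94, 57, 13, 38]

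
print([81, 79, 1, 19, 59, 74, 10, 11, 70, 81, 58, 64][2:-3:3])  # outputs [1, 74, 70]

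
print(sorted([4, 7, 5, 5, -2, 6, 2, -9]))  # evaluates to [-9, -2, 2, 4, 5, 5, 6, 7]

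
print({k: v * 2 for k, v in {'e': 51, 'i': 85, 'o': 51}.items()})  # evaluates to {'e': 102, 'i': 170, 'o': 102}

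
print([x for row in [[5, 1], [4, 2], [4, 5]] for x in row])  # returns [5, 1, 4, 2, 4, 5]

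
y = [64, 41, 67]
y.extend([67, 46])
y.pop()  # 46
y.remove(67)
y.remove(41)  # [64, 67]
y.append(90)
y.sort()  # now [64, 67, 90]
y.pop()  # 90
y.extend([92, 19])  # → [64, 67, 92, 19]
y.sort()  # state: [19, 64, 67, 92]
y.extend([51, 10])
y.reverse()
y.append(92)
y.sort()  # [10, 19, 51, 64, 67, 92, 92]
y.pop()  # 92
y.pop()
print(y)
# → [10, 19, 51, 64, 67]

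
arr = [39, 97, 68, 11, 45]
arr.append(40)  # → [39, 97, 68, 11, 45, 40]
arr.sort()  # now [11, 39, 40, 45, 68, 97]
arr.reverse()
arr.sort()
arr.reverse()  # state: [97, 68, 45, 40, 39, 11]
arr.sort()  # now [11, 39, 40, 45, 68, 97]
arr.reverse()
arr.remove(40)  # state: [97, 68, 45, 39, 11]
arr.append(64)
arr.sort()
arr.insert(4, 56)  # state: [11, 39, 45, 64, 56, 68, 97]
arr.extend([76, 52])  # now [11, 39, 45, 64, 56, 68, 97, 76, 52]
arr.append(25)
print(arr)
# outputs [11, 39, 45, 64, 56, 68, 97, 76, 52, 25]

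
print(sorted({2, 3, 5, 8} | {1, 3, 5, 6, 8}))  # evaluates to [1, 2, 3, 5, 6, 8]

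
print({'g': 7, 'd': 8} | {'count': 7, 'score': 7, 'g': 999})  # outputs {'g': 999, 'd': 8, 'count': 7, 'score': 7}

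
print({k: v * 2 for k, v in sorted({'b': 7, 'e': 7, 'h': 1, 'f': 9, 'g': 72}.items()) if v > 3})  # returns {'b': 14, 'e': 14, 'f': 18, 'g': 144}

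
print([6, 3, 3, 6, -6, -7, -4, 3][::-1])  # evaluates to [3, -4, -7, -6, 6, 3, 3, 6]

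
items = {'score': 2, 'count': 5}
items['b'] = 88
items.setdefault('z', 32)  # 32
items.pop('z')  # 32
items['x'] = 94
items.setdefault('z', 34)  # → 34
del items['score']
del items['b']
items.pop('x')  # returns 94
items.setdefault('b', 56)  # 56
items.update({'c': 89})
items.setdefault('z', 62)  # 34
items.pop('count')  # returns 5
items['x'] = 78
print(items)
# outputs {'z': 34, 'b': 56, 'c': 89, 'x': 78}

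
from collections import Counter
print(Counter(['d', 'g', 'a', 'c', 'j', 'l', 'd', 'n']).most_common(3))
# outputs [('d', 2), ('g', 1), ('a', 1)]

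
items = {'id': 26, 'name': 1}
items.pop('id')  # 26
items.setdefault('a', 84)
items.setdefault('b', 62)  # 62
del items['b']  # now {'name': 1, 'a': 84}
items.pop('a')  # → 84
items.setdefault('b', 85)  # 85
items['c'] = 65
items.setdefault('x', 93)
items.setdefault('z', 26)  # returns 26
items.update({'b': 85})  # {'name': 1, 'b': 85, 'c': 65, 'x': 93, 'z': 26}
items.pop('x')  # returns 93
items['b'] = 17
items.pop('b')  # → 17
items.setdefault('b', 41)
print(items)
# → {'name': 1, 'c': 65, 'z': 26, 'b': 41}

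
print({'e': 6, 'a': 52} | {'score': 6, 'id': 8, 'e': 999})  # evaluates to {'e': 999, 'a': 52, 'score': 6, 'id': 8}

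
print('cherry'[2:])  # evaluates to erry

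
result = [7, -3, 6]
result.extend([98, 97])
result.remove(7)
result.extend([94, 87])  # [-3, 6, 98, 97, 94, 87]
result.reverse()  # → [87, 94, 97, 98, 6, -3]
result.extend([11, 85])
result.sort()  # [-3, 6, 11, 85, 87, 94, 97, 98]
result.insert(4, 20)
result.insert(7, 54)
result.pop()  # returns 98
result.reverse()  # [97, 54, 94, 87, 20, 85, 11, 6, -3]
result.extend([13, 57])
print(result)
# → [97, 54, 94, 87, 20, 85, 11, 6, -3, 13, 57]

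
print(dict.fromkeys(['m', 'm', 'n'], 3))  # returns {'m': 3, 'n': 3}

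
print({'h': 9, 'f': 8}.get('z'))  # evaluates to None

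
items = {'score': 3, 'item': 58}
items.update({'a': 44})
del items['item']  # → {'score': 3, 'a': 44}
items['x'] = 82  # {'score': 3, 'a': 44, 'x': 82}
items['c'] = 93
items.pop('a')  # 44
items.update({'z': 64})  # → {'score': 3, 'x': 82, 'c': 93, 'z': 64}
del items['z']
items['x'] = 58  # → {'score': 3, 'x': 58, 'c': 93}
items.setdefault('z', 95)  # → 95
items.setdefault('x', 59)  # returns 58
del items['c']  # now {'score': 3, 'x': 58, 'z': 95}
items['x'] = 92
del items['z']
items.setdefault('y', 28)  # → 28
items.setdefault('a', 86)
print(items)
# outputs {'score': 3, 'x': 92, 'y': 28, 'a': 86}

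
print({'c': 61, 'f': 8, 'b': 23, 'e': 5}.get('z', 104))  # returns 104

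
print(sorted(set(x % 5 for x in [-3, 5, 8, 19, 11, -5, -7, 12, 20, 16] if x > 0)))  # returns [0, 1, 2, 3, 4]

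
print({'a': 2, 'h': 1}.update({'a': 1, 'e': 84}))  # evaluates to None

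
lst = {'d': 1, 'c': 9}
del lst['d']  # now {'c': 9}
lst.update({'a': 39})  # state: {'c': 9, 'a': 39}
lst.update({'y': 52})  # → {'c': 9, 'a': 39, 'y': 52}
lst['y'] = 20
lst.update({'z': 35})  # {'c': 9, 'a': 39, 'y': 20, 'z': 35}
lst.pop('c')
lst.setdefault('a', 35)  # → 39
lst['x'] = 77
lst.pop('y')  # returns 20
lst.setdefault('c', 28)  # 28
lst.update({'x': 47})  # {'a': 39, 'z': 35, 'x': 47, 'c': 28}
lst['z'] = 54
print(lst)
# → {'a': 39, 'z': 54, 'x': 47, 'c': 28}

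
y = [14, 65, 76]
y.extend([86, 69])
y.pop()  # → 69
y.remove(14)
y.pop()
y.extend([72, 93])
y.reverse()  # [93, 72, 76, 65]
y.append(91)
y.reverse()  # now [91, 65, 76, 72, 93]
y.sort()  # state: [65, 72, 76, 91, 93]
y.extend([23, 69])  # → [65, 72, 76, 91, 93, 23, 69]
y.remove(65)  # [72, 76, 91, 93, 23, 69]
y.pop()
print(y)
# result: [72, 76, 91, 93, 23]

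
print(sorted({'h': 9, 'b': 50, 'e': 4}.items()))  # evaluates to [('b', 50), ('e', 4), ('h', 9)]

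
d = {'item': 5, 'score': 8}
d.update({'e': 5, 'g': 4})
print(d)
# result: {'item': 5, 'score': 8, 'e': 5, 'g': 4}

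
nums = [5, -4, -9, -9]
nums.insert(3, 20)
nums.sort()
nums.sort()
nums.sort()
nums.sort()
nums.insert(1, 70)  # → [-9, 70, -9, -4, 5, 20]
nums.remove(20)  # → [-9, 70, -9, -4, 5]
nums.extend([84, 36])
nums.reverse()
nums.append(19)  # [36, 84, 5, -4, -9, 70, -9, 19]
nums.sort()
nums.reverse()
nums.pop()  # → -9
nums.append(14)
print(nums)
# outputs [84, 70, 36, 19, 5, -4, -9, 14]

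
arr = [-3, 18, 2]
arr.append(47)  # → [-3, 18, 2, 47]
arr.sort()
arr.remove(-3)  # [2, 18, 47]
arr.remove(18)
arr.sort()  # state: [2, 47]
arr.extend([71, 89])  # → [2, 47, 71, 89]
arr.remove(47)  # [2, 71, 89]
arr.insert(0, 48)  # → [48, 2, 71, 89]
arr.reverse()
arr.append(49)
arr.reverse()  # [49, 48, 2, 71, 89]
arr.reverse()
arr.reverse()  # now [49, 48, 2, 71, 89]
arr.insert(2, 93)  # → [49, 48, 93, 2, 71, 89]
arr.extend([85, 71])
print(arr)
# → [49, 48, 93, 2, 71, 89, 85, 71]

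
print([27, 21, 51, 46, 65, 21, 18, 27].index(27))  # 0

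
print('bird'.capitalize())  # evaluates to Bird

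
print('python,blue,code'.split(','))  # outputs ['python', 'blue', 'code']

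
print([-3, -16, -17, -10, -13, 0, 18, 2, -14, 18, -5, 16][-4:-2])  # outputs [-14, 18]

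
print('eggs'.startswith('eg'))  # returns True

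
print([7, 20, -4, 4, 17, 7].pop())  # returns 7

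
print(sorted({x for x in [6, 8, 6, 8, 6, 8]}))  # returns [6, 8]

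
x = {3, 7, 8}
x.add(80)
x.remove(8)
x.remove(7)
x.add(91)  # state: {3, 80, 91}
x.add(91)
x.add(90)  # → {3, 80, 90, 91}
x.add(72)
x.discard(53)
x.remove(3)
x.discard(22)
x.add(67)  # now {67, 72, 80, 90, 91}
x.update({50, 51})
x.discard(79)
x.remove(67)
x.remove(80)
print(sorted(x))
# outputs [50, 51, 72, 90, 91]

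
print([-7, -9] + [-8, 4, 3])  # [-7, -9, -8, 4, 3]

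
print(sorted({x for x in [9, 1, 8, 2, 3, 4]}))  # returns [1, 2, 3, 4, 8, 9]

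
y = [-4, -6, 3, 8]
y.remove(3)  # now [-4, -6, 8]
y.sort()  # [-6, -4, 8]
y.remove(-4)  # [-6, 8]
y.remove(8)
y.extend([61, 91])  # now [-6, 61, 91]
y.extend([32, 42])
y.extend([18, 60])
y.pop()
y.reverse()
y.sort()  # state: [-6, 18, 32, 42, 61, 91]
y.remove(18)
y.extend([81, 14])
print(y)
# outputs [-6, 32, 42, 61, 91, 81, 14]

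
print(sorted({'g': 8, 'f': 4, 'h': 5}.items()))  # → [('f', 4), ('g', 8), ('h', 5)]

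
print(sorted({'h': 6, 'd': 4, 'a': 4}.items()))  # [('a', 4), ('d', 4), ('h', 6)]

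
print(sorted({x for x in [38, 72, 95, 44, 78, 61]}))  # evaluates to [38, 44, 61, 72, 78, 95]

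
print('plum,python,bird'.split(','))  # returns ['plum', 'python', 'bird']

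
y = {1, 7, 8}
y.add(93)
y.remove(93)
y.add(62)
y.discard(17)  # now {1, 7, 8, 62}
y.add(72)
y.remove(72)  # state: {1, 7, 8, 62}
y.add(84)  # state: {1, 7, 8, 62, 84}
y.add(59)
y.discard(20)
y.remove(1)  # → {7, 8, 59, 62, 84}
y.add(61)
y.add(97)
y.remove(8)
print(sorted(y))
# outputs [7, 59, 61, 62, 84, 97]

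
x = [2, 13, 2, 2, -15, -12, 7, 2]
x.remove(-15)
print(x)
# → [2, 13, 2, 2, -12, 7, 2]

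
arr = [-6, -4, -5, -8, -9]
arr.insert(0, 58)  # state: [58, -6, -4, -5, -8, -9]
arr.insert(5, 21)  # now [58, -6, -4, -5, -8, 21, -9]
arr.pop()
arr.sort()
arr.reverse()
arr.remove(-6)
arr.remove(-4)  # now [58, 21, -5, -8]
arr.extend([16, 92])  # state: [58, 21, -5, -8, 16, 92]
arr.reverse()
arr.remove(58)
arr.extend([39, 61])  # [92, 16, -8, -5, 21, 39, 61]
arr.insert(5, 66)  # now [92, 16, -8, -5, 21, 66, 39, 61]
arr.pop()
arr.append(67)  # [92, 16, -8, -5, 21, 66, 39, 67]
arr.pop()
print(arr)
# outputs [92, 16, -8, -5, 21, 66, 39]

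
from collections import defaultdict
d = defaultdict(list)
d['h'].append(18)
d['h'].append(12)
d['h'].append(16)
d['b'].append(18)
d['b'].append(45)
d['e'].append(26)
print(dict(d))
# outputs {'h': [18, 12, 16], 'b': [18, 45], 'e': [26]}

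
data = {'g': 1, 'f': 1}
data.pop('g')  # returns 1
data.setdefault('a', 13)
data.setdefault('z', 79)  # 79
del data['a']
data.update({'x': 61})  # {'f': 1, 'z': 79, 'x': 61}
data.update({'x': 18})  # {'f': 1, 'z': 79, 'x': 18}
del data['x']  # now {'f': 1, 'z': 79}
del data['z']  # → {'f': 1}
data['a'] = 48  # {'f': 1, 'a': 48}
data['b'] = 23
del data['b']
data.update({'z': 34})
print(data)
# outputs {'f': 1, 'a': 48, 'z': 34}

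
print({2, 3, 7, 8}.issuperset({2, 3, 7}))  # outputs True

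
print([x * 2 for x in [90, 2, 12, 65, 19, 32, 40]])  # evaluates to [180, 4, 24, 130, 38, 64, 80]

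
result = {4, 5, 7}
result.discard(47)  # {4, 5, 7}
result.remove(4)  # {5, 7}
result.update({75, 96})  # {5, 7, 75, 96}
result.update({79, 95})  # {5, 7, 75, 79, 95, 96}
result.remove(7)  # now {5, 75, 79, 95, 96}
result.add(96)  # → {5, 75, 79, 95, 96}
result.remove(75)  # {5, 79, 95, 96}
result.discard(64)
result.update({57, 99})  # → {5, 57, 79, 95, 96, 99}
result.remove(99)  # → {5, 57, 79, 95, 96}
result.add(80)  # {5, 57, 79, 80, 95, 96}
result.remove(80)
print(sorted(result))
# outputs [5, 57, 79, 95, 96]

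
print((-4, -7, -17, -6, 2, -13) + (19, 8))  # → (-4, -7, -17, -6, 2, -13, 19, 8)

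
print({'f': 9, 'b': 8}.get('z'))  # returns None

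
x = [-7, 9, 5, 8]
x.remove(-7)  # [9, 5, 8]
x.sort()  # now [5, 8, 9]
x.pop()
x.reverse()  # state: [8, 5]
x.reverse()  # [5, 8]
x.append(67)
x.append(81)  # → [5, 8, 67, 81]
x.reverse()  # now [81, 67, 8, 5]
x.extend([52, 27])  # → [81, 67, 8, 5, 52, 27]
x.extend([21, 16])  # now [81, 67, 8, 5, 52, 27, 21, 16]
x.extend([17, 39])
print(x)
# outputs [81, 67, 8, 5, 52, 27, 21, 16, 17, 39]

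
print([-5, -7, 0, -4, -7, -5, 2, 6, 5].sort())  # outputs None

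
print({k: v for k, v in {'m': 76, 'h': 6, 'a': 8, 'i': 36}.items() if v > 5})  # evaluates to {'m': 76, 'h': 6, 'a': 8, 'i': 36}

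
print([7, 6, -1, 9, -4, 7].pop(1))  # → 6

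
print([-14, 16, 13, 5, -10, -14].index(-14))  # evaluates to 0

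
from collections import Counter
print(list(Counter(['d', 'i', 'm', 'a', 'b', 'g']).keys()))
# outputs ['d', 'i', 'm', 'a', 'b', 'g']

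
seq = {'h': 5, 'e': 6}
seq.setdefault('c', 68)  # 68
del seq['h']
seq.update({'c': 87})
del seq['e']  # {'c': 87}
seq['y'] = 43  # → {'c': 87, 'y': 43}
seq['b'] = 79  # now {'c': 87, 'y': 43, 'b': 79}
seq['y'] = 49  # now {'c': 87, 'y': 49, 'b': 79}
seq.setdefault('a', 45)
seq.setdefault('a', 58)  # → 45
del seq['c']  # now {'y': 49, 'b': 79, 'a': 45}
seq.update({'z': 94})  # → {'y': 49, 'b': 79, 'a': 45, 'z': 94}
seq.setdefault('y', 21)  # 49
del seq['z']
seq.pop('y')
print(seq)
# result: {'b': 79, 'a': 45}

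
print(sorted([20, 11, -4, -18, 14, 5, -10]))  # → [-18, -10, -4, 5, 11, 14, 20]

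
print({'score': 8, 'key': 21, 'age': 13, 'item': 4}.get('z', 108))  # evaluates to 108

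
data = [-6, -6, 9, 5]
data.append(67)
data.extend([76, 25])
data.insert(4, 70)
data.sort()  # [-6, -6, 5, 9, 25, 67, 70, 76]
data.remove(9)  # [-6, -6, 5, 25, 67, 70, 76]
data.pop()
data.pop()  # 70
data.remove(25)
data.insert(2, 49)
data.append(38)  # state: [-6, -6, 49, 5, 67, 38]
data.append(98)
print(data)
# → [-6, -6, 49, 5, 67, 38, 98]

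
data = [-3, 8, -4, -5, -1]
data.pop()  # -1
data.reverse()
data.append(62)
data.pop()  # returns 62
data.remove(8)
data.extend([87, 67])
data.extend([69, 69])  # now [-5, -4, -3, 87, 67, 69, 69]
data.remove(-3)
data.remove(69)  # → [-5, -4, 87, 67, 69]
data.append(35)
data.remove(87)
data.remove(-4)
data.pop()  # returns 35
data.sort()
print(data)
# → [-5, 67, 69]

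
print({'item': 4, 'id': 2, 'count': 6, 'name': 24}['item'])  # 4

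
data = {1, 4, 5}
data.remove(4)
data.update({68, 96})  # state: {1, 5, 68, 96}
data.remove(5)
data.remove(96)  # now {1, 68}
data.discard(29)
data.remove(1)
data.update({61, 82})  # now {61, 68, 82}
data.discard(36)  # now {61, 68, 82}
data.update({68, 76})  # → {61, 68, 76, 82}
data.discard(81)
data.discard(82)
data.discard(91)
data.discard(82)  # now {61, 68, 76}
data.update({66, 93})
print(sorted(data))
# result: [61, 66, 68, 76, 93]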